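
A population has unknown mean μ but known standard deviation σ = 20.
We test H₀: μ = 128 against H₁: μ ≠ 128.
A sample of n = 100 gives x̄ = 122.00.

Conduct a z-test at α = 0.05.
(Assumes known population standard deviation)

Standard error: SE = σ/√n = 20/√100 = 2.0000
z-statistic: z = (x̄ - μ₀)/SE = (122.00 - 128)/2.0000 = -3.0000
Critical value: ±1.960
p-value = 0.0027
Decision: reject H₀

Answer: z = -3.0000, reject H₀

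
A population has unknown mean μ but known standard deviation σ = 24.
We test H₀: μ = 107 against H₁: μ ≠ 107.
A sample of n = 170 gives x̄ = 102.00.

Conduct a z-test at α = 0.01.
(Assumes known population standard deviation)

Standard error: SE = σ/√n = 24/√170 = 1.8407
z-statistic: z = (x̄ - μ₀)/SE = (102.00 - 107)/1.8407 = -2.7164
Critical value: ±2.576
p-value = 0.0066
Decision: reject H₀

Answer: z = -2.7164, reject H₀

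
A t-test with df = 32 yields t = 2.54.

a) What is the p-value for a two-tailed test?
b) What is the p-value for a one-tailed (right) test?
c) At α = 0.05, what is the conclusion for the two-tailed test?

Using t-distribution with df = 32:
a) Two-tailed: p = 2×P(T > 2.54) = 0.0161
b) One-tailed: p = P(T > 2.54) = 0.0081
c) 0.0161 < 0.05, reject H₀

Answer: a) 0.0161, b) 0.0081, c) reject H₀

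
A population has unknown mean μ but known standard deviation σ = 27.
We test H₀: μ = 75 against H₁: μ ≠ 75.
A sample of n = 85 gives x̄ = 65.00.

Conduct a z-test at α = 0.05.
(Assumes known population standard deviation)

Standard error: SE = σ/√n = 27/√85 = 2.9286
z-statistic: z = (x̄ - μ₀)/SE = (65.00 - 75)/2.9286 = -3.4146
Critical value: ±1.960
p-value = 0.0006
Decision: reject H₀

Answer: z = -3.4146, reject H₀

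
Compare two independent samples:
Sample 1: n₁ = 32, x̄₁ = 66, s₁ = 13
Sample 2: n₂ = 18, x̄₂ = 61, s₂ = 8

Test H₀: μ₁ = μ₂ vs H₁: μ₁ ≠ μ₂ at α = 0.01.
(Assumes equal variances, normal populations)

Answer: t = 1.4782, fail to reject H₀

Derivation:
Pooled variance: s²_p = [31×13² + 17×8²]/(48) = 131.8125
s_p = 11.4810
SE = s_p×√(1/n₁ + 1/n₂) = 11.4810×√(1/32 + 1/18) = 3.3826
t = (x̄₁ - x̄₂)/SE = (66 - 61)/3.3826 = 1.4782
df = 48, t-critical = ±2.682
Decision: fail to reject H₀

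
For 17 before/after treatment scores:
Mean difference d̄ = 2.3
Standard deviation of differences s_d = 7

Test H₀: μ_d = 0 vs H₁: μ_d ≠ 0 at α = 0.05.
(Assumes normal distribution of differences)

df = n - 1 = 16
SE = s_d/√n = 7/√17 = 1.6977
t = d̄/SE = 2.3/1.6977 = 1.3548
Critical value: t_{0.025,16} = ±2.120
p-value ≈ 0.1943
Decision: fail to reject H₀

Answer: t = 1.3548, fail to reject H₀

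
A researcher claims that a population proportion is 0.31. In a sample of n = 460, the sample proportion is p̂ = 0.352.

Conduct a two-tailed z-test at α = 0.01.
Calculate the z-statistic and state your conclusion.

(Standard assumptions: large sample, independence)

H₀: p = 0.31, H₁: p ≠ 0.31
Standard error: SE = √(p₀(1-p₀)/n) = √(0.31×0.69/460) = 0.021564
z-statistic: z = (p̂ - p₀)/SE = (0.352 - 0.31)/0.021564 = 1.9477
Critical value: z_0.005 = ±2.576
p-value = 0.0515
Decision: fail to reject H₀ at α = 0.01

Answer: z = 1.9477, fail to reject H₀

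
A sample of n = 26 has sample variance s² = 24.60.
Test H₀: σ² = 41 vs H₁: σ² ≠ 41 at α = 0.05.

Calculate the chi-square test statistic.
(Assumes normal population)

df = n - 1 = 25
χ² = (n-1)s²/σ₀² = 25×24.60/41 = 15.0000
Critical values: χ²_{0.975,25} = 13.120, χ²_{0.025,25} = 40.646
Rejection region: χ² < 13.120 or χ² > 40.646
Decision: fail to reject H₀

Answer: χ² = 15.0000, fail to reject H₀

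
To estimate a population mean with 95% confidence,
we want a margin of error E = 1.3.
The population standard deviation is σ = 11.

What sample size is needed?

z_0.025 = 1.960
n = (z×σ/E)² = (1.960×11/1.3)²
n = 275.0495
Round up: n = 276

Answer: n = 276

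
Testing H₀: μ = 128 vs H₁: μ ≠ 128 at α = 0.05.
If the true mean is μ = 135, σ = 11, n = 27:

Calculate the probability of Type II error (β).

SE = σ/√n = 11/√27 = 2.1170
Critical values: μ₀ ± z_0.025×SE = 128 ± 1.960×2.1170
Acceptance region: (123.8507, 132.1493)
Under H₁ (μ = 135): z_high = (132.1493 - 135)/2.1170 = -1.3466, z_low = (123.8507 - 135)/2.1170 = -5.2666
β = P(not reject | H₁) = Φ(-1.3466) - Φ(-5.2666) ≈ 0.0891

Answer: β ≈ 0.0891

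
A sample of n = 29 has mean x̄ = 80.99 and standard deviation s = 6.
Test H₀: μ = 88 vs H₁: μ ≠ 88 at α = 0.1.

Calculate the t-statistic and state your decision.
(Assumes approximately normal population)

df = n - 1 = 28
SE = s/√n = 6/√29 = 1.1142
t = (x̄ - μ₀)/SE = (80.99 - 88)/1.1142 = -6.2915
Critical value: t_{0.05,28} = ±1.701
p-value < 0.0001
Decision: reject H₀

Answer: t = -6.2915, reject H₀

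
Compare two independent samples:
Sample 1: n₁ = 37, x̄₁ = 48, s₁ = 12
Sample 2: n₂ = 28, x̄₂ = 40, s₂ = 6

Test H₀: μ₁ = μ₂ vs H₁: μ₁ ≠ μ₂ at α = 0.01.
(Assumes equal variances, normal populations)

Pooled variance: s²_p = [36×12² + 27×6²]/(63) = 97.7143
s_p = 9.8851
SE = s_p×√(1/n₁ + 1/n₂) = 9.8851×√(1/37 + 1/28) = 2.4760
t = (x̄₁ - x̄₂)/SE = (48 - 40)/2.4760 = 3.2310
df = 63, t-critical = ±2.656
Decision: reject H₀

Answer: t = 3.2310, reject H₀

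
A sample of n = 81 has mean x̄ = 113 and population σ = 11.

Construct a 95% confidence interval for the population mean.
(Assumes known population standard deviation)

Confidence level: 95%, α = 0.05
z_0.025 = 1.960
SE = σ/√n = 11/√81 = 1.2222
Margin of error = 1.960 × 1.2222 = 2.3955
CI: x̄ ± margin = 113 ± 2.3955
CI: (110.6045, 115.3955)

Answer: (110.6045, 115.3955)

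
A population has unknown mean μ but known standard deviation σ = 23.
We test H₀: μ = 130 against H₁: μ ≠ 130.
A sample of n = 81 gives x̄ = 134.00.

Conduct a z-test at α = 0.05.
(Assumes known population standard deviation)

Answer: z = 1.5652, fail to reject H₀

Derivation:
Standard error: SE = σ/√n = 23/√81 = 2.5556
z-statistic: z = (x̄ - μ₀)/SE = (134.00 - 130)/2.5556 = 1.5652
Critical value: ±1.960
p-value = 0.1175
Decision: fail to reject H₀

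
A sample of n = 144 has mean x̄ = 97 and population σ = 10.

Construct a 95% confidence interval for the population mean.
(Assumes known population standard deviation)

Answer: (95.3667, 98.6333)

Derivation:
Confidence level: 95%, α = 0.05
z_0.025 = 1.960
SE = σ/√n = 10/√144 = 0.8333
Margin of error = 1.960 × 0.8333 = 1.6333
CI: x̄ ± margin = 97 ± 1.6333
CI: (95.3667, 98.6333)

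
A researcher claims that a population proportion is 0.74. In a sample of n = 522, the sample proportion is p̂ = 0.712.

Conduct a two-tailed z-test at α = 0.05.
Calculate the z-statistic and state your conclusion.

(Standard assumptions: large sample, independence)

Answer: z = -1.4585, fail to reject H₀

Derivation:
H₀: p = 0.74, H₁: p ≠ 0.74
Standard error: SE = √(p₀(1-p₀)/n) = √(0.74×0.26/522) = 0.019198
z-statistic: z = (p̂ - p₀)/SE = (0.712 - 0.74)/0.019198 = -1.4585
Critical value: z_0.025 = ±1.960
p-value = 0.1447
Decision: fail to reject H₀ at α = 0.05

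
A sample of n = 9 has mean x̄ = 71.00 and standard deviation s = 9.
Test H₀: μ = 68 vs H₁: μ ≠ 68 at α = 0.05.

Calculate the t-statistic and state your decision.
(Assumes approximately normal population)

Answer: t = 1.0000, fail to reject H₀

Derivation:
df = n - 1 = 8
SE = s/√n = 9/√9 = 3.0000
t = (x̄ - μ₀)/SE = (71.00 - 68)/3.0000 = 1.0000
Critical value: t_{0.025,8} = ±2.306
p-value ≈ 0.3466
Decision: fail to reject H₀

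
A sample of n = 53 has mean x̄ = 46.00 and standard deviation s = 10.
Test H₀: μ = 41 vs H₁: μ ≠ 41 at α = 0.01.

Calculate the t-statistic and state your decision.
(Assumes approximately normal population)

df = n - 1 = 52
SE = s/√n = 10/√53 = 1.3736
t = (x̄ - μ₀)/SE = (46.00 - 41)/1.3736 = 3.6401
Critical value: t_{0.005,52} = ±2.674
p-value ≈ 0.0006
Decision: reject H₀

Answer: t = 3.6401, reject H₀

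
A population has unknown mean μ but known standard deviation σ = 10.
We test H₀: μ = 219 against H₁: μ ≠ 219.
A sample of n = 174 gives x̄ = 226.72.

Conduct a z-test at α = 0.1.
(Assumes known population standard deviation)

Standard error: SE = σ/√n = 10/√174 = 0.7581
z-statistic: z = (x̄ - μ₀)/SE = (226.72 - 219)/0.7581 = 10.1834
Critical value: ±1.645
p-value < 0.0001
Decision: reject H₀

Answer: z = 10.1834, reject H₀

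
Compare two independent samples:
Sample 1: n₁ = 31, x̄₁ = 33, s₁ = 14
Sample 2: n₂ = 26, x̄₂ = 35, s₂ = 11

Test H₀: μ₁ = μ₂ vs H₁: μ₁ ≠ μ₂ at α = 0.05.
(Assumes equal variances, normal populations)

Answer: t = -0.5911, fail to reject H₀

Derivation:
Pooled variance: s²_p = [30×14² + 25×11²]/(55) = 161.9091
s_p = 12.7244
SE = s_p×√(1/n₁ + 1/n₂) = 12.7244×√(1/31 + 1/26) = 3.3838
t = (x̄₁ - x̄₂)/SE = (33 - 35)/3.3838 = -0.5911
df = 55, t-critical = ±2.004
Decision: fail to reject H₀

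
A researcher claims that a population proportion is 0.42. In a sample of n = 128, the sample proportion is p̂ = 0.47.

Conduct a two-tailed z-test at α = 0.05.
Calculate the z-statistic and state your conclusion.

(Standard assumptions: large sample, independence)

Answer: z = 1.1461, fail to reject H₀

Derivation:
H₀: p = 0.42, H₁: p ≠ 0.42
Standard error: SE = √(p₀(1-p₀)/n) = √(0.42×0.58/128) = 0.043625
z-statistic: z = (p̂ - p₀)/SE = (0.47 - 0.42)/0.043625 = 1.1461
Critical value: z_0.025 = ±1.960
p-value = 0.2518
Decision: fail to reject H₀ at α = 0.05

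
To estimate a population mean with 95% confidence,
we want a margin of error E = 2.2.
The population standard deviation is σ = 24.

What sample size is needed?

Answer: n = 458

Derivation:
z_0.025 = 1.960
n = (z×σ/E)² = (1.960×24/2.2)²
n = 457.1821
Round up: n = 458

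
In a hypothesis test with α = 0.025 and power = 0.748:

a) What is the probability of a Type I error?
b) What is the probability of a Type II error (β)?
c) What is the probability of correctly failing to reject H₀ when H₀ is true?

Answer: a) 0.025, b) 0.252, c) 0.975

Derivation:
a) Type I error probability = α = 0.025
b) Power = P(reject H₀ | H₁ true) = 1 - β = 0.748, so Type II error probability = β = 1 - Power = 0.252
c) P(fail to reject H₀ | H₀ true) = 1 - α = 0.975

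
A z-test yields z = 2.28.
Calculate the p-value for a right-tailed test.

Answer: p-value ≈ 0.0113

Derivation:
For z = 2.28:
p = P(Z > 2.28) = 1 - Φ(2.28) = 0.0113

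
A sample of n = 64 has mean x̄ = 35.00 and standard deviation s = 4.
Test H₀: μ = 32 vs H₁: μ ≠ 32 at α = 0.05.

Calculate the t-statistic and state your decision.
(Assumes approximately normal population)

Answer: t = 6.0000, reject H₀

Derivation:
df = n - 1 = 63
SE = s/√n = 4/√64 = 0.5000
t = (x̄ - μ₀)/SE = (35.00 - 32)/0.5000 = 6.0000
Critical value: t_{0.025,63} = ±1.998
p-value < 0.0001
Decision: reject H₀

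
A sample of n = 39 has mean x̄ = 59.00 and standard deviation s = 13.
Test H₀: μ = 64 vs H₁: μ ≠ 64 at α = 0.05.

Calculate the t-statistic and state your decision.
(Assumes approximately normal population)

df = n - 1 = 38
SE = s/√n = 13/√39 = 2.0817
t = (x̄ - μ₀)/SE = (59.00 - 64)/2.0817 = -2.4019
Critical value: t_{0.025,38} = ±2.024
p-value ≈ 0.0213
Decision: reject H₀

Answer: t = -2.4019, reject H₀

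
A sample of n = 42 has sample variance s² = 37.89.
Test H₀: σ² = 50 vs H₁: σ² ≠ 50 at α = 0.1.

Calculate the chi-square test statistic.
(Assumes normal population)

df = n - 1 = 41
χ² = (n-1)s²/σ₀² = 41×37.89/50 = 31.0698
Critical values: χ²_{0.95,41} = 27.326, χ²_{0.05,41} = 56.942
Rejection region: χ² < 27.326 or χ² > 56.942
Decision: fail to reject H₀

Answer: χ² = 31.0698, fail to reject H₀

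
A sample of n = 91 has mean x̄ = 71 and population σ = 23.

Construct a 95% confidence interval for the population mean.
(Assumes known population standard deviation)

Answer: (66.2742, 75.7258)

Derivation:
Confidence level: 95%, α = 0.05
z_0.025 = 1.960
SE = σ/√n = 23/√91 = 2.4111
Margin of error = 1.960 × 2.4111 = 4.7258
CI: x̄ ± margin = 71 ± 4.7258
CI: (66.2742, 75.7258)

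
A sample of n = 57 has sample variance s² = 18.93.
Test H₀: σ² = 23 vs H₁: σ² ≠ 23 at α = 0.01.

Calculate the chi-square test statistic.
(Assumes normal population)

Answer: χ² = 46.0904, fail to reject H₀

Derivation:
df = n - 1 = 56
χ² = (n-1)s²/σ₀² = 56×18.93/23 = 46.0904
Critical values: χ²_{0.995,56} = 32.490, χ²_{0.005,56} = 86.994
Rejection region: χ² < 32.490 or χ² > 86.994
Decision: fail to reject H₀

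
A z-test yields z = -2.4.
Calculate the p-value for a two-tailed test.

Answer: p-value ≈ 0.0164

Derivation:
For z = -2.4:
p = 2×P(Z > |-2.4|) = 2×(1 - Φ(2.4)) = 0.0164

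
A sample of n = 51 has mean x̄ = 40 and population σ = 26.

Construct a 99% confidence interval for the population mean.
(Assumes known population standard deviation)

Confidence level: 99%, α = 0.01
z_0.005 = 2.576
SE = σ/√n = 26/√51 = 3.6407
Margin of error = 2.576 × 3.6407 = 9.3784
CI: x̄ ± margin = 40 ± 9.3784
CI: (30.6216, 49.3784)

Answer: (30.6216, 49.3784)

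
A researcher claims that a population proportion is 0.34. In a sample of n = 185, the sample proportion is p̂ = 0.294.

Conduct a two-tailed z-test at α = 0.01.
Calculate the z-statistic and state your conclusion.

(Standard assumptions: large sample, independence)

H₀: p = 0.34, H₁: p ≠ 0.34
Standard error: SE = √(p₀(1-p₀)/n) = √(0.34×0.66/185) = 0.034828
z-statistic: z = (p̂ - p₀)/SE = (0.294 - 0.34)/0.034828 = -1.3208
Critical value: z_0.005 = ±2.576
p-value = 0.1866
Decision: fail to reject H₀ at α = 0.01

Answer: z = -1.3208, fail to reject H₀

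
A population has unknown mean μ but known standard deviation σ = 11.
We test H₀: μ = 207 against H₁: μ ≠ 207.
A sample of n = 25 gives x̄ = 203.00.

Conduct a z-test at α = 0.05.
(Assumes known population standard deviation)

Answer: z = -1.8182, fail to reject H₀

Derivation:
Standard error: SE = σ/√n = 11/√25 = 2.2000
z-statistic: z = (x̄ - μ₀)/SE = (203.00 - 207)/2.2000 = -1.8182
Critical value: ±1.960
p-value = 0.0690
Decision: fail to reject H₀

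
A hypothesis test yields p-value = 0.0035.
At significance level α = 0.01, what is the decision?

Answer: reject H₀

Derivation:
Compare p-value to α:
0.0035 < 0.01
Decision: reject H₀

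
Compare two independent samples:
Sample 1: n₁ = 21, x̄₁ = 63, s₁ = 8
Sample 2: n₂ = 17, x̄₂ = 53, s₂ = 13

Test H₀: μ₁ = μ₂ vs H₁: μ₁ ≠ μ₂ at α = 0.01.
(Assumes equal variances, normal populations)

Answer: t = 2.9137, reject H₀

Derivation:
Pooled variance: s²_p = [20×8² + 16×13²]/(36) = 110.6667
s_p = 10.5198
SE = s_p×√(1/n₁ + 1/n₂) = 10.5198×√(1/21 + 1/17) = 3.4321
t = (x̄₁ - x̄₂)/SE = (63 - 53)/3.4321 = 2.9137
df = 36, t-critical = ±2.719
Decision: reject H₀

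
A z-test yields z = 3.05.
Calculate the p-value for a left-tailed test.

For z = 3.05:
p = P(Z < 3.05) = Φ(3.05) = 0.9989

Answer: p-value ≈ 0.9989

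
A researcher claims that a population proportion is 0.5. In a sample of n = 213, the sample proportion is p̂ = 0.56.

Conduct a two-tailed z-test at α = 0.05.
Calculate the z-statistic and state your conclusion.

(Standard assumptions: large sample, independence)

Answer: z = 1.7514, fail to reject H₀

Derivation:
H₀: p = 0.5, H₁: p ≠ 0.5
Standard error: SE = √(p₀(1-p₀)/n) = √(0.5×0.5/213) = 0.034259
z-statistic: z = (p̂ - p₀)/SE = (0.56 - 0.5)/0.034259 = 1.7514
Critical value: z_0.025 = ±1.960
p-value = 0.0799
Decision: fail to reject H₀ at α = 0.05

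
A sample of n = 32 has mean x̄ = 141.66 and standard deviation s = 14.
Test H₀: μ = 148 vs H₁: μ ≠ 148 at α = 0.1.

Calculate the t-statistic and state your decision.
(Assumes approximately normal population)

df = n - 1 = 31
SE = s/√n = 14/√32 = 2.4749
t = (x̄ - μ₀)/SE = (141.66 - 148)/2.4749 = -2.5617
Critical value: t_{0.05,31} = ±1.696
p-value ≈ 0.0155
Decision: reject H₀

Answer: t = -2.5617, reject H₀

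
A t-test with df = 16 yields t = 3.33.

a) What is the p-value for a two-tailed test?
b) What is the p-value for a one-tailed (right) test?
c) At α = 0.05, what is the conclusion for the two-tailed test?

Using t-distribution with df = 16:
a) Two-tailed: p = 2×P(T > 3.33) = 0.0042
b) One-tailed: p = P(T > 3.33) = 0.0021
c) 0.0042 < 0.05, reject H₀

Answer: a) 0.0042, b) 0.0021, c) reject H₀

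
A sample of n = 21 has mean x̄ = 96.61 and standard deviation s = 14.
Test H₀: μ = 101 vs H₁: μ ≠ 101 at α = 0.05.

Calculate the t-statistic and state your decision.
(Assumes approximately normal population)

df = n - 1 = 20
SE = s/√n = 14/√21 = 3.0551
t = (x̄ - μ₀)/SE = (96.61 - 101)/3.0551 = -1.4369
Critical value: t_{0.025,20} = ±2.086
p-value ≈ 0.1662
Decision: fail to reject H₀

Answer: t = -1.4369, fail to reject H₀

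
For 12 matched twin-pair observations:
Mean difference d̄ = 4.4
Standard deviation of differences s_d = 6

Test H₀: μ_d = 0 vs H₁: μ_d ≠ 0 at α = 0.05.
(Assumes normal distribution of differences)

df = n - 1 = 11
SE = s_d/√n = 6/√12 = 1.7321
t = d̄/SE = 4.4/1.7321 = 2.5403
Critical value: t_{0.025,11} = ±2.201
p-value ≈ 0.0275
Decision: reject H₀

Answer: t = 2.5403, reject H₀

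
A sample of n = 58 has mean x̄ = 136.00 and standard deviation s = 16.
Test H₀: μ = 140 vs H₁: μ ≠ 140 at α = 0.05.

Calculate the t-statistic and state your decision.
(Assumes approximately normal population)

df = n - 1 = 57
SE = s/√n = 16/√58 = 2.1009
t = (x̄ - μ₀)/SE = (136.00 - 140)/2.1009 = -1.9039
Critical value: t_{0.025,57} = ±2.002
p-value ≈ 0.0620
Decision: fail to reject H₀

Answer: t = -1.9039, fail to reject H₀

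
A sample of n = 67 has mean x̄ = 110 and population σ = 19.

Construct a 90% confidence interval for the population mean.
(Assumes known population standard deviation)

Confidence level: 90%, α = 0.1
z_0.05 = 1.645
SE = σ/√n = 19/√67 = 2.3212
Margin of error = 1.645 × 2.3212 = 3.8184
CI: x̄ ± margin = 110 ± 3.8184
CI: (106.1816, 113.8184)

Answer: (106.1816, 113.8184)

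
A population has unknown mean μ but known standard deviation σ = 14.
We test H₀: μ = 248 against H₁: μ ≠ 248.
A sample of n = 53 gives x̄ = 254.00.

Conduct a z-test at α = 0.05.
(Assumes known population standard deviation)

Answer: z = 3.1201, reject H₀

Derivation:
Standard error: SE = σ/√n = 14/√53 = 1.9230
z-statistic: z = (x̄ - μ₀)/SE = (254.00 - 248)/1.9230 = 3.1201
Critical value: ±1.960
p-value = 0.0018
Decision: reject H₀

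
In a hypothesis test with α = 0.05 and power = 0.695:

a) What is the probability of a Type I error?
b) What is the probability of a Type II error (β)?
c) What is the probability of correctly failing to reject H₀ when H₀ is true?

a) Type I error probability = α = 0.05
b) Power = P(reject H₀ | H₁ true) = 1 - β = 0.695, so Type II error probability = β = 1 - Power = 0.305
c) P(fail to reject H₀ | H₀ true) = 1 - α = 0.95

Answer: a) 0.05, b) 0.305, c) 0.95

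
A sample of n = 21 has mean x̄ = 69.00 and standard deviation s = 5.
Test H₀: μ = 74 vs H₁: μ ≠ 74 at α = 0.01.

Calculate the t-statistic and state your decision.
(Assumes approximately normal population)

Answer: t = -4.5825, reject H₀

Derivation:
df = n - 1 = 20
SE = s/√n = 5/√21 = 1.0911
t = (x̄ - μ₀)/SE = (69.00 - 74)/1.0911 = -4.5825
Critical value: t_{0.005,20} = ±2.845
p-value ≈ 0.0002
Decision: reject H₀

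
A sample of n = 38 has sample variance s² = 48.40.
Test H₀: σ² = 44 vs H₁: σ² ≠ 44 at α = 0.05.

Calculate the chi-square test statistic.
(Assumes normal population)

df = n - 1 = 37
χ² = (n-1)s²/σ₀² = 37×48.40/44 = 40.7000
Critical values: χ²_{0.975,37} = 22.106, χ²_{0.025,37} = 55.668
Rejection region: χ² < 22.106 or χ² > 55.668
Decision: fail to reject H₀

Answer: χ² = 40.7000, fail to reject H₀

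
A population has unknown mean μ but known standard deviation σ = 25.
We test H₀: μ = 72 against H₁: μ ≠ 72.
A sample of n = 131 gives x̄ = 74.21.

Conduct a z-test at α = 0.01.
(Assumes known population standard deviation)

Standard error: SE = σ/√n = 25/√131 = 2.1843
z-statistic: z = (x̄ - μ₀)/SE = (74.21 - 72)/2.1843 = 1.0118
Critical value: ±2.576
p-value = 0.3116
Decision: fail to reject H₀

Answer: z = 1.0118, fail to reject H₀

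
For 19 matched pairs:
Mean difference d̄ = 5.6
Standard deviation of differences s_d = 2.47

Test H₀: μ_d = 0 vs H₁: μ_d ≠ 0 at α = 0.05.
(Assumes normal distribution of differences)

df = n - 1 = 18
SE = s_d/√n = 2.47/√19 = 0.5667
t = d̄/SE = 5.6/0.5667 = 9.8818
Critical value: t_{0.025,18} = ±2.101
p-value < 0.0001
Decision: reject H₀

Answer: t = 9.8818, reject H₀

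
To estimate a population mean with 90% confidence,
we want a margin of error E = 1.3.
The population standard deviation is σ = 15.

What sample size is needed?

Answer: n = 361

Derivation:
z_0.05 = 1.645
n = (z×σ/E)² = (1.645×15/1.3)²
n = 360.2696
Round up: n = 361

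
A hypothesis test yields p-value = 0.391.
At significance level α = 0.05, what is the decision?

Compare p-value to α:
0.391 ≥ 0.05
Decision: fail to reject H₀

Answer: fail to reject H₀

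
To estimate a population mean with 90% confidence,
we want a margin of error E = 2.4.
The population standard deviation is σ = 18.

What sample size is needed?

z_0.05 = 1.645
n = (z×σ/E)² = (1.645×18/2.4)²
n = 152.2139
Round up: n = 153

Answer: n = 153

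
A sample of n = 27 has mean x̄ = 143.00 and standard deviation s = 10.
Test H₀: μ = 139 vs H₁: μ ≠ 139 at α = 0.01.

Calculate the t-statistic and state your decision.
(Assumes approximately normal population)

df = n - 1 = 26
SE = s/√n = 10/√27 = 1.9245
t = (x̄ - μ₀)/SE = (143.00 - 139)/1.9245 = 2.0785
Critical value: t_{0.005,26} = ±2.779
p-value ≈ 0.0477
Decision: fail to reject H₀

Answer: t = 2.0785, fail to reject H₀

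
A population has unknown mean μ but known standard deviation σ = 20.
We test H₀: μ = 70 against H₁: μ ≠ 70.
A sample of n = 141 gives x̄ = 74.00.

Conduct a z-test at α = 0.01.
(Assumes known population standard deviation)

Standard error: SE = σ/√n = 20/√141 = 1.6843
z-statistic: z = (x̄ - μ₀)/SE = (74.00 - 70)/1.6843 = 2.3749
Critical value: ±2.576
p-value = 0.0176
Decision: fail to reject H₀

Answer: z = 2.3749, fail to reject H₀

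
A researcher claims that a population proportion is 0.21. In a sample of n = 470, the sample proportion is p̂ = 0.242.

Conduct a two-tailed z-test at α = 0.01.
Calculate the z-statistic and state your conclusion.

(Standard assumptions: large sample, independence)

H₀: p = 0.21, H₁: p ≠ 0.21
Standard error: SE = √(p₀(1-p₀)/n) = √(0.21×0.79/470) = 0.018788
z-statistic: z = (p̂ - p₀)/SE = (0.242 - 0.21)/0.018788 = 1.7032
Critical value: z_0.005 = ±2.576
p-value = 0.0885
Decision: fail to reject H₀ at α = 0.01

Answer: z = 1.7032, fail to reject H₀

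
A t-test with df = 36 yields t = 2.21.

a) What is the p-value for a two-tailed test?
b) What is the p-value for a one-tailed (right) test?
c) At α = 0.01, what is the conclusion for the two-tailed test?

Answer: a) 0.0335, b) 0.0168, c) fail to reject H₀

Derivation:
Using t-distribution with df = 36:
a) Two-tailed: p = 2×P(T > 2.21) = 0.0335
b) One-tailed: p = P(T > 2.21) = 0.0168
c) 0.0335 ≥ 0.01, fail to reject H₀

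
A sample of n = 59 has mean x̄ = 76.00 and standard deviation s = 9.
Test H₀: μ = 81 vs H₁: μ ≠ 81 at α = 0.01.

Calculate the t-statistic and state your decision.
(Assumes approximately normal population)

df = n - 1 = 58
SE = s/√n = 9/√59 = 1.1717
t = (x̄ - μ₀)/SE = (76.00 - 81)/1.1717 = -4.2673
Critical value: t_{0.005,58} = ±2.663
p-value ≈ 0.0001
Decision: reject H₀

Answer: t = -4.2673, reject H₀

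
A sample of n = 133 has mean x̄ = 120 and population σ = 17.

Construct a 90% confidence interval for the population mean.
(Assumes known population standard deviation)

Confidence level: 90%, α = 0.1
z_0.05 = 1.645
SE = σ/√n = 17/√133 = 1.4741
Margin of error = 1.645 × 1.4741 = 2.4249
CI: x̄ ± margin = 120 ± 2.4249
CI: (117.5751, 122.4249)

Answer: (117.5751, 122.4249)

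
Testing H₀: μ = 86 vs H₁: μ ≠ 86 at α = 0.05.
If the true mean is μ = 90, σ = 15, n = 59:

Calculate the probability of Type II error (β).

SE = σ/√n = 15/√59 = 1.9528
Critical values: μ₀ ± z_0.025×SE = 86 ± 1.960×1.9528
Acceptance region: (82.1725, 89.8275)
Under H₁ (μ = 90): z_high = (89.8275 - 90)/1.9528 = -0.0883, z_low = (82.1725 - 90)/1.9528 = -4.0083
β = P(not reject | H₁) = Φ(-0.0883) - Φ(-4.0083) ≈ 0.4648

Answer: β ≈ 0.4648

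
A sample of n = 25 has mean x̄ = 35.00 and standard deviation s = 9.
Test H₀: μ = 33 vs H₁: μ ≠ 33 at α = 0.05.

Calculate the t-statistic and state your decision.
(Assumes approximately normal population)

Answer: t = 1.1111, fail to reject H₀

Derivation:
df = n - 1 = 24
SE = s/√n = 9/√25 = 1.8000
t = (x̄ - μ₀)/SE = (35.00 - 33)/1.8000 = 1.1111
Critical value: t_{0.025,24} = ±2.064
p-value ≈ 0.2775
Decision: fail to reject H₀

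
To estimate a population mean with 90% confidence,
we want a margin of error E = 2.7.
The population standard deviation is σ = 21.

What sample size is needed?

Answer: n = 164

Derivation:
z_0.05 = 1.645
n = (z×σ/E)² = (1.645×21/2.7)²
n = 163.6978
Round up: n = 164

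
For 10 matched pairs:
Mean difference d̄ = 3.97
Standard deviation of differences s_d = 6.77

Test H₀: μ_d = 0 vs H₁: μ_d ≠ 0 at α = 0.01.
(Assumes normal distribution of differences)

df = n - 1 = 9
SE = s_d/√n = 6.77/√10 = 2.1409
t = d̄/SE = 3.97/2.1409 = 1.8544
Critical value: t_{0.005,9} = ±3.250
p-value ≈ 0.0967
Decision: fail to reject H₀

Answer: t = 1.8544, fail to reject H₀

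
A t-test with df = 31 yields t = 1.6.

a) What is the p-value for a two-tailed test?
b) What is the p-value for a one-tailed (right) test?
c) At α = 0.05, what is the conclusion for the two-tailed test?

Answer: a) 0.1197, b) 0.0599, c) fail to reject H₀

Derivation:
Using t-distribution with df = 31:
a) Two-tailed: p = 2×P(T > 1.6) = 0.1197
b) One-tailed: p = P(T > 1.6) = 0.0599
c) 0.1197 ≥ 0.05, fail to reject H₀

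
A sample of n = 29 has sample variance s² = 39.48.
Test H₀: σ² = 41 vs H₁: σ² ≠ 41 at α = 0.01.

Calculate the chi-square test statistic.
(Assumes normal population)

Answer: χ² = 26.9620, fail to reject H₀

Derivation:
df = n - 1 = 28
χ² = (n-1)s²/σ₀² = 28×39.48/41 = 26.9620
Critical values: χ²_{0.995,28} = 12.461, χ²_{0.005,28} = 50.993
Rejection region: χ² < 12.461 or χ² > 50.993
Decision: fail to reject H₀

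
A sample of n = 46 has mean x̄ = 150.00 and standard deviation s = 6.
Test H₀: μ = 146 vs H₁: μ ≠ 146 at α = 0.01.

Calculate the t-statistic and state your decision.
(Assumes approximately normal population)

df = n - 1 = 45
SE = s/√n = 6/√46 = 0.8847
t = (x̄ - μ₀)/SE = (150.00 - 146)/0.8847 = 4.5213
Critical value: t_{0.005,45} = ±2.690
p-value < 0.0001
Decision: reject H₀

Answer: t = 4.5213, reject H₀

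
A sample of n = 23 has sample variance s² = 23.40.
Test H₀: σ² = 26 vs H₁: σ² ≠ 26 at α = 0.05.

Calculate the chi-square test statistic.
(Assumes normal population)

Answer: χ² = 19.8000, fail to reject H₀

Derivation:
df = n - 1 = 22
χ² = (n-1)s²/σ₀² = 22×23.40/26 = 19.8000
Critical values: χ²_{0.975,22} = 10.982, χ²_{0.025,22} = 36.781
Rejection region: χ² < 10.982 or χ² > 36.781
Decision: fail to reject H₀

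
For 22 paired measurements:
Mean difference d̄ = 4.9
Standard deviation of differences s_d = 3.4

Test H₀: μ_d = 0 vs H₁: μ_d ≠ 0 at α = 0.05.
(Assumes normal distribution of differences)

Answer: t = 6.7596, reject H₀

Derivation:
df = n - 1 = 21
SE = s_d/√n = 3.4/√22 = 0.7249
t = d̄/SE = 4.9/0.7249 = 6.7596
Critical value: t_{0.025,21} = ±2.080
p-value < 0.0001
Decision: reject H₀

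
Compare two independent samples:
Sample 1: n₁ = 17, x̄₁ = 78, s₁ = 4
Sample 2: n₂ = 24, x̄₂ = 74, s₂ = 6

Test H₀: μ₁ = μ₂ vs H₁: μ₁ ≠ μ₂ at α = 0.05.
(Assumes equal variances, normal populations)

Answer: t = 2.3933, reject H₀

Derivation:
Pooled variance: s²_p = [16×4² + 23×6²]/(39) = 27.7949
s_p = 5.2721
SE = s_p×√(1/n₁ + 1/n₂) = 5.2721×√(1/17 + 1/24) = 1.6713
t = (x̄₁ - x̄₂)/SE = (78 - 74)/1.6713 = 2.3933
df = 39, t-critical = ±2.023
Decision: reject H₀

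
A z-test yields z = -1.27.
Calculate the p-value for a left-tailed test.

Answer: p-value ≈ 0.1020

Derivation:
For z = -1.27:
p = P(Z < -1.27) = Φ(-1.27) = 0.1020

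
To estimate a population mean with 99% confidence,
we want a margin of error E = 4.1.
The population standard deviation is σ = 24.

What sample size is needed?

Answer: n = 228

Derivation:
z_0.005 = 2.576
n = (z×σ/E)² = (2.576×24/4.1)²
n = 227.3770
Round up: n = 228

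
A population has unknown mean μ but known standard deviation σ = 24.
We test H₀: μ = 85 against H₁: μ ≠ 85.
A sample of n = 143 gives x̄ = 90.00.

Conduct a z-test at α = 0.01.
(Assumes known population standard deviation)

Answer: z = 2.4913, fail to reject H₀

Derivation:
Standard error: SE = σ/√n = 24/√143 = 2.0070
z-statistic: z = (x̄ - μ₀)/SE = (90.00 - 85)/2.0070 = 2.4913
Critical value: ±2.576
p-value = 0.0127
Decision: fail to reject H₀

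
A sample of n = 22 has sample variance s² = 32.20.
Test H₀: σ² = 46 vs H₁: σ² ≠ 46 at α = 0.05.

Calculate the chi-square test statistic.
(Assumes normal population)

Answer: χ² = 14.7000, fail to reject H₀

Derivation:
df = n - 1 = 21
χ² = (n-1)s²/σ₀² = 21×32.20/46 = 14.7000
Critical values: χ²_{0.975,21} = 10.283, χ²_{0.025,21} = 35.479
Rejection region: χ² < 10.283 or χ² > 35.479
Decision: fail to reject H₀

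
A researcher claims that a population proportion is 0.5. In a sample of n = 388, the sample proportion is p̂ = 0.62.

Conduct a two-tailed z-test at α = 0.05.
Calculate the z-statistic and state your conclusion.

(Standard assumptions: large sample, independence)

H₀: p = 0.5, H₁: p ≠ 0.5
Standard error: SE = √(p₀(1-p₀)/n) = √(0.5×0.5/388) = 0.025384
z-statistic: z = (p̂ - p₀)/SE = (0.62 - 0.5)/0.025384 = 4.7274
Critical value: z_0.025 = ±1.960
p-value < 0.0001
Decision: reject H₀ at α = 0.05

Answer: z = 4.7274, reject H₀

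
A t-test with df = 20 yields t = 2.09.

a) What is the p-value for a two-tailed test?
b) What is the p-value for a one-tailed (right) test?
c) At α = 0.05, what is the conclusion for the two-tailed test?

Answer: a) 0.0496, b) 0.0248, c) reject H₀

Derivation:
Using t-distribution with df = 20:
a) Two-tailed: p = 2×P(T > 2.09) = 0.0496
b) One-tailed: p = P(T > 2.09) = 0.0248
c) 0.0496 < 0.05, reject H₀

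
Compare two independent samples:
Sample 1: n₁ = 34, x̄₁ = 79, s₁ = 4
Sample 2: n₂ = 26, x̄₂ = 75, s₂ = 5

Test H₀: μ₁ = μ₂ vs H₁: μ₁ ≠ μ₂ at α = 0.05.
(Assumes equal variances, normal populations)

Answer: t = 3.4435, reject H₀

Derivation:
Pooled variance: s²_p = [33×4² + 25×5²]/(58) = 19.8793
s_p = 4.4586
SE = s_p×√(1/n₁ + 1/n₂) = 4.4586×√(1/34 + 1/26) = 1.1616
t = (x̄₁ - x̄₂)/SE = (79 - 75)/1.1616 = 3.4435
df = 58, t-critical = ±2.002
Decision: reject H₀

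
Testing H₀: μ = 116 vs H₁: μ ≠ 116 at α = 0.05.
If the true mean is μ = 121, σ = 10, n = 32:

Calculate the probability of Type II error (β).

Answer: β ≈ 0.1926

Derivation:
SE = σ/√n = 10/√32 = 1.7678
Critical values: μ₀ ± z_0.025×SE = 116 ± 1.960×1.7678
Acceptance region: (112.5351, 119.4649)
Under H₁ (μ = 121): z_high = (119.4649 - 121)/1.7678 = -0.8684, z_low = (112.5351 - 121)/1.7678 = -4.7884
β = P(not reject | H₁) = Φ(-0.8684) - Φ(-4.7884) ≈ 0.1926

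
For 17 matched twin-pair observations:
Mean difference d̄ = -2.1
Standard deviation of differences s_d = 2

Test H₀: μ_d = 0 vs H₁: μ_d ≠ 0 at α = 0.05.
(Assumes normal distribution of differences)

Answer: t = -4.3290, reject H₀

Derivation:
df = n - 1 = 16
SE = s_d/√n = 2/√17 = 0.4851
t = d̄/SE = -2.1/0.4851 = -4.3290
Critical value: t_{0.025,16} = ±2.120
p-value ≈ 0.0005
Decision: reject H₀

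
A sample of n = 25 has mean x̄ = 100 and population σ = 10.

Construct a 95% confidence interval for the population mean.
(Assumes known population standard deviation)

Answer: (96.0800, 103.9200)

Derivation:
Confidence level: 95%, α = 0.05
z_0.025 = 1.960
SE = σ/√n = 10/√25 = 2.0000
Margin of error = 1.960 × 2.0000 = 3.9200
CI: x̄ ± margin = 100 ± 3.9200
CI: (96.0800, 103.9200)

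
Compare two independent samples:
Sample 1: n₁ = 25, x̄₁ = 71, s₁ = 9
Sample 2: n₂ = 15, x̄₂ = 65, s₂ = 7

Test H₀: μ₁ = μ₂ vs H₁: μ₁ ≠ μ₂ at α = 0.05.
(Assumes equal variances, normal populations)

Answer: t = 2.2082, reject H₀

Derivation:
Pooled variance: s²_p = [24×9² + 14×7²]/(38) = 69.2105
s_p = 8.3193
SE = s_p×√(1/n₁ + 1/n₂) = 8.3193×√(1/25 + 1/15) = 2.7171
t = (x̄₁ - x̄₂)/SE = (71 - 65)/2.7171 = 2.2082
df = 38, t-critical = ±2.024
Decision: reject H₀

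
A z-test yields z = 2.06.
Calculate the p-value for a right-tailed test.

For z = 2.06:
p = P(Z > 2.06) = 1 - Φ(2.06) = 0.0197

Answer: p-value ≈ 0.0197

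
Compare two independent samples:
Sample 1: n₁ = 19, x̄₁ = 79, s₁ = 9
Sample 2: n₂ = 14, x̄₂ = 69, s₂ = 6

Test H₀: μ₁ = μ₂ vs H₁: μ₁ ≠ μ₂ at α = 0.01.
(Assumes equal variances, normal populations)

Pooled variance: s²_p = [18×9² + 13×6²]/(31) = 62.1290
s_p = 7.8822
SE = s_p×√(1/n₁ + 1/n₂) = 7.8822×√(1/19 + 1/14) = 2.7763
t = (x̄₁ - x̄₂)/SE = (79 - 69)/2.7763 = 3.6019
df = 31, t-critical = ±2.744
Decision: reject H₀

Answer: t = 3.6019, reject H₀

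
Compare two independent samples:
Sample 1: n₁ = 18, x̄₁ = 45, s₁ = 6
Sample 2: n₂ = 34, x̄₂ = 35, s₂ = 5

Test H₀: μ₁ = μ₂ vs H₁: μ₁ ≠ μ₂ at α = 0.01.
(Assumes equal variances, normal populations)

Pooled variance: s²_p = [17×6² + 33×5²]/(50) = 28.7400
s_p = 5.3610
SE = s_p×√(1/n₁ + 1/n₂) = 5.3610×√(1/18 + 1/34) = 1.5627
t = (x̄₁ - x̄₂)/SE = (45 - 35)/1.5627 = 6.3992
df = 50, t-critical = ±2.678
Decision: reject H₀

Answer: t = 6.3992, reject H₀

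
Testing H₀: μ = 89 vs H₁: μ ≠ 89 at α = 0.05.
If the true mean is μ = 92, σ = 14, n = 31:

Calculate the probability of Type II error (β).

Answer: β ≈ 0.7776

Derivation:
SE = σ/√n = 14/√31 = 2.5145
Critical values: μ₀ ± z_0.025×SE = 89 ± 1.960×2.5145
Acceptance region: (84.0716, 93.9284)
Under H₁ (μ = 92): z_high = (93.9284 - 92)/2.5145 = 0.7669, z_low = (84.0716 - 92)/2.5145 = -3.1531
β = P(not reject | H₁) = Φ(0.7669) - Φ(-3.1531) ≈ 0.7776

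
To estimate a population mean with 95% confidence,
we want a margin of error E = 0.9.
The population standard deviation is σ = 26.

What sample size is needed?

Answer: n = 3207

Derivation:
z_0.025 = 1.960
n = (z×σ/E)² = (1.960×26/0.9)²
n = 3206.0760
Round up: n = 3207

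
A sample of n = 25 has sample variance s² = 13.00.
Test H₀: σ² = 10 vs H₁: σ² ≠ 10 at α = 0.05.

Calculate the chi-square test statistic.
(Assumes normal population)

df = n - 1 = 24
χ² = (n-1)s²/σ₀² = 24×13.00/10 = 31.2000
Critical values: χ²_{0.975,24} = 12.401, χ²_{0.025,24} = 39.364
Rejection region: χ² < 12.401 or χ² > 39.364
Decision: fail to reject H₀

Answer: χ² = 31.2000, fail to reject H₀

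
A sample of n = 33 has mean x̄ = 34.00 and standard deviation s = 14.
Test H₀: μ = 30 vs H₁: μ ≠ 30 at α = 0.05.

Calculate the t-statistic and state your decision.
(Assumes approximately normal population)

Answer: t = 1.6413, fail to reject H₀

Derivation:
df = n - 1 = 32
SE = s/√n = 14/√33 = 2.4371
t = (x̄ - μ₀)/SE = (34.00 - 30)/2.4371 = 1.6413
Critical value: t_{0.025,32} = ±2.037
p-value ≈ 0.1105
Decision: fail to reject H₀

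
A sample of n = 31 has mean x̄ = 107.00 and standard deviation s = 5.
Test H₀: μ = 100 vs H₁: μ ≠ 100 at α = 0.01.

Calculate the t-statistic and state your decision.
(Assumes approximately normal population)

df = n - 1 = 30
SE = s/√n = 5/√31 = 0.8980
t = (x̄ - μ₀)/SE = (107.00 - 100)/0.8980 = 7.7951
Critical value: t_{0.005,30} = ±2.750
p-value < 0.0001
Decision: reject H₀

Answer: t = 7.7951, reject H₀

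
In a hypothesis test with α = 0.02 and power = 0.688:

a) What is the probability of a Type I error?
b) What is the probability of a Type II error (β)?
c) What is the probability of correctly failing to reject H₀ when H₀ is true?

Answer: a) 0.02, b) 0.312, c) 0.98

Derivation:
a) Type I error probability = α = 0.02
b) Power = P(reject H₀ | H₁ true) = 1 - β = 0.688, so Type II error probability = β = 1 - Power = 0.312
c) P(fail to reject H₀ | H₀ true) = 1 - α = 0.98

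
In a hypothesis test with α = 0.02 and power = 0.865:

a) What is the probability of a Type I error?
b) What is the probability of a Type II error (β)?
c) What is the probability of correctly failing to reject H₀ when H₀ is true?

Answer: a) 0.02, b) 0.135, c) 0.98

Derivation:
a) Type I error probability = α = 0.02
b) Power = P(reject H₀ | H₁ true) = 1 - β = 0.865, so Type II error probability = β = 1 - Power = 0.135
c) P(fail to reject H₀ | H₀ true) = 1 - α = 0.98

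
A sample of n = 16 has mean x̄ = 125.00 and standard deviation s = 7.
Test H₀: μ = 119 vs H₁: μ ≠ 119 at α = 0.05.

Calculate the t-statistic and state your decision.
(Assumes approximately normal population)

df = n - 1 = 15
SE = s/√n = 7/√16 = 1.7500
t = (x̄ - μ₀)/SE = (125.00 - 119)/1.7500 = 3.4286
Critical value: t_{0.025,15} = ±2.131
p-value ≈ 0.0037
Decision: reject H₀

Answer: t = 3.4286, reject H₀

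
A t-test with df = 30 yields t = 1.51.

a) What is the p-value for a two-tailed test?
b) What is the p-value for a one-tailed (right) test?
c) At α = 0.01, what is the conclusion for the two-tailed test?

Answer: a) 0.1415, b) 0.0708, c) fail to reject H₀

Derivation:
Using t-distribution with df = 30:
a) Two-tailed: p = 2×P(T > 1.51) = 0.1415
b) One-tailed: p = P(T > 1.51) = 0.0708
c) 0.1415 ≥ 0.01, fail to reject H₀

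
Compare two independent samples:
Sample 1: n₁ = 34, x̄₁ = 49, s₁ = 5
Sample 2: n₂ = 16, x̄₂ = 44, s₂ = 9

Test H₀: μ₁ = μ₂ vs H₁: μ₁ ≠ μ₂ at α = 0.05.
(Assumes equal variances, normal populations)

Pooled variance: s²_p = [33×5² + 15×9²]/(48) = 42.5000
s_p = 6.5192
SE = s_p×√(1/n₁ + 1/n₂) = 6.5192×√(1/34 + 1/16) = 1.9764
t = (x̄₁ - x̄₂)/SE = (49 - 44)/1.9764 = 2.5299
df = 48, t-critical = ±2.011
Decision: reject H₀

Answer: t = 2.5299, reject H₀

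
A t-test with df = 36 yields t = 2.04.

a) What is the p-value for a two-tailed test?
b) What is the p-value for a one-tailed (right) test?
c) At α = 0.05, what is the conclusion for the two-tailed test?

Using t-distribution with df = 36:
a) Two-tailed: p = 2×P(T > 2.04) = 0.0487
b) One-tailed: p = P(T > 2.04) = 0.0244
c) 0.0487 < 0.05, reject H₀

Answer: a) 0.0487, b) 0.0244, c) reject H₀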